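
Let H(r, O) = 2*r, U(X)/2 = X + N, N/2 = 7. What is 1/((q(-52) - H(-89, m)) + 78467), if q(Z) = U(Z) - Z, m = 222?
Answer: 1/78621 ≈ 1.2719e-5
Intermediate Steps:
N = 14 (N = 2*7 = 14)
U(X) = 28 + 2*X (U(X) = 2*(X + 14) = 2*(14 + X) = 28 + 2*X)
q(Z) = 28 + Z (q(Z) = (28 + 2*Z) - Z = 28 + Z)
1/((q(-52) - H(-89, m)) + 78467) = 1/(((28 - 52) - 2*(-89)) + 78467) = 1/((-24 - 1*(-178)) + 78467) = 1/((-24 + 178) + 78467) = 1/(154 + 78467) = 1/78621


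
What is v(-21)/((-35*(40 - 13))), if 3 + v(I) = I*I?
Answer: -146/315 ≈ -0.46349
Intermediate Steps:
v(I) = -3 + I**2 (v(I) = -3 + I*I = -3 + I**2)
v(-21)/((-35*(40 - 13))) = (-3 + (-21)**2)/((-35*(40 - 13))) = (-3 + 441)/((-35*27)) = 438/(-945) = 438*(-1/945) = -146/315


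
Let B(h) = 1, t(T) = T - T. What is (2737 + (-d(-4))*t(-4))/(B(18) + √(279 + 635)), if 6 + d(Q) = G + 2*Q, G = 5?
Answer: -2737/913 + 2737*√914/913 ≈ 87.633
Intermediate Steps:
t(T) = 0
d(Q) = -1 + 2*Q (d(Q) = -6 + (5 + 2*Q) = -1 + 2*Q)
(2737 + (-d(-4))*t(-4))/(B(18) + √(279 + 635)) = (2737 - (-1 + 2*(-4))*0)/(1 + √(279 + 635)) = (2737 - (-1 - 8)*0)/(1 + √914) = (2737 - 1*(-9)*0)/(1 + √914) = (2737 + 9*0)/(1 + √914) = (2737 + 0)/(1 + √914) = 2737/(1 + √914)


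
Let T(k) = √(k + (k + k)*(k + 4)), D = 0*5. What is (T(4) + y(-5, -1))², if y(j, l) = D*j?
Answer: 68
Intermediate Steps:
D = 0
T(k) = √(k + 2*k*(4 + k)) (T(k) = √(k + (2*k)*(4 + k)) = √(k + 2*k*(4 + k)))
y(j, l) = 0 (y(j, l) = 0*j = 0)
(T(4) + y(-5, -1))² = (√(4*(9 + 2*4)) + 0)² = (√(4*(9 + 8)) + 0)² = (√(4*17) + 0)² = (√68 + 0)² = (2*√17 + 0)² = (2*√17)² = 68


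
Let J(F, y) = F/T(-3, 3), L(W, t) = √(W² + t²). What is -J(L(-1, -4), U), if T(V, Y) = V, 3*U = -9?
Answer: √17/3 ≈ 1.3744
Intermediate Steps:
U = -3 (U = (⅓)*(-9) = -3)
J(F, y) = -F/3 (J(F, y) = F/(-3) = F*(-⅓) = -F/3)
-J(L(-1, -4), U) = -(-1)*√((-1)² + (-4)²)/3 = -(-1)*√(1 + 16)/3 = -(-1)*√17/3 = √17/3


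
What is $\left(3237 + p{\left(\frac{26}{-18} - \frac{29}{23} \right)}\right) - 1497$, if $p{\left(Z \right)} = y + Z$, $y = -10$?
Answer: $\frac{357550}{207} \approx 1727.3$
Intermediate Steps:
$p{\left(Z \right)} = -10 + Z$
$\left(3237 + p{\left(\frac{26}{-18} - \frac{29}{23} \right)}\right) - 1497 = \left(3237 + \left(-10 + \left(\frac{26}{-18} - \frac{29}{23}\right)\right)\right) - 1497 = \left(3237 + \left(-10 + \left(26 \left(- \frac{1}{18}\right) - \frac{29}{23}\right)\right)\right) - 1497 = \left(3237 - \frac{2630}{207}\right) - 1497 = \frac{667429}{207} - 1497 = \frac{357550}{207}$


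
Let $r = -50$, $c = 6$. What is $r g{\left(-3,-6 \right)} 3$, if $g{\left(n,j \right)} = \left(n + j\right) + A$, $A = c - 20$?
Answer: $3450$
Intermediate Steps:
$A = -14$ ($A = 6 - 20 = -14$)
$g{\left(n,j \right)} = -14 + j + n$ ($g{\left(n,j \right)} = \left(n + j\right) - 14 = \left(j + n\right) - 14 = -14 + j + n$)
$r g{\left(-3,-6 \right)} 3 = - 50 \left(-14 - 6 - 3\right) 3 = \left(-50\right) \left(-23\right) 3 = 1150 \cdot 3 = 3450$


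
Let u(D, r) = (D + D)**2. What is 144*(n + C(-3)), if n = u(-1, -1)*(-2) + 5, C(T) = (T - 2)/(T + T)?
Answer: -312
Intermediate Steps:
C(T) = (-2 + T)/(2*T) (C(T) = (-2 + T)/((2*T)) = (-2 + T)*(1/(2*T)) = (-2 + T)/(2*T))
u(D, r) = 4*D**2 (u(D, r) = (2*D)**2 = 4*D**2)
n = -3 (n = (4*(-1)**2)*(-2) + 5 = (4*1)*(-2) + 5 = 4*(-2) + 5 = -8 + 5 = -3)
144*(n + C(-3)) = 144*(-3 + (1/2)*(-2 - 3)/(-3)) = 144*(-3 + (1/2)*(-1/3)*(-5)) = 144*(-3 + 5/6) = 144*(-13/6) = -312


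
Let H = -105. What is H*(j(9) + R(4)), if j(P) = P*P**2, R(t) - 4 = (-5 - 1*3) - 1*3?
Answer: -75810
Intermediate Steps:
R(t) = -7 (R(t) = 4 + ((-5 - 1*3) - 1*3) = 4 + ((-5 - 3) - 3) = 4 + (-8 - 3) = 4 - 11 = -7)
j(P) = P**3
H*(j(9) + R(4)) = -105*(9**3 - 7) = -105*(729 - 7) = -105*722 = -75810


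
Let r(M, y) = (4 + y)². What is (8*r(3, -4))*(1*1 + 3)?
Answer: 0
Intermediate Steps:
(8*r(3, -4))*(1*1 + 3) = (8*(4 - 4)²)*(1*1 + 3) = (8*0²)*(1 + 3) = (8*0)*4 = 0*4 = 0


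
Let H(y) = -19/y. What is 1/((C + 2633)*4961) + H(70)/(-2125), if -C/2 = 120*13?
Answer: 45755383/359381041250 ≈ 0.00012732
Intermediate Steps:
C = -3120 (C = -240*13 = -2*1560 = -3120)
1/((C + 2633)*4961) + H(70)/(-2125) = 1/((-3120 + 2633)*4961) - 19/70/(-2125) = (1/4961)/(-487) - 19*1/70*(-1/2125) = -1/487*1/4961 - 19/70*(-1/2125) = -1/2416007 + 19/148750 = 45755383/359381041250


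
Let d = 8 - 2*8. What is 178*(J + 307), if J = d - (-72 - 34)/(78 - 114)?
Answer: 474281/9 ≈ 52698.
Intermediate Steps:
d = -8 (d = 8 - 16 = -8)
J = -197/18 (J = -8 - (-72 - 34)/(78 - 114) = -8 - (-106)/(-36) = -8 - (-106)*(-1)/36 = -8 - 1*53/18 = -8 - 53/18 = -197/18 ≈ -10.944)
178*(J + 307) = 178*(-197/18 + 307) = 178*(5329/18) = 474281/9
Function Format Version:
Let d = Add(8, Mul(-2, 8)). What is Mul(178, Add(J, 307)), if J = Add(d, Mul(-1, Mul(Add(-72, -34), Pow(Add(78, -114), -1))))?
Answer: Rational(474281, 9) ≈ 52698.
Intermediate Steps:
d = -8 (d = Add(8, -16) = -8)
J = Rational(-197, 18) (J = Add(-8, Mul(-1, Mul(Add(-72, -34), Pow(Add(78, -114), -1)))) = Add(-8, Mul(-1, Mul(-106, Pow(-36, -1)))) = Add(-8, Mul(-1, Mul(-106, Rational(-1, 36)))) = Add(-8, Mul(-1, Rational(53, 18))) = Add(-8, Rational(-53, 18)) = Rational(-197, 18) ≈ -10.944)
Mul(178, Add(J, 307)) = Mul(178, Add(Rational(-197, 18), 307)) = Mul(178, Rational(5329, 18)) = Rational(474281, 9)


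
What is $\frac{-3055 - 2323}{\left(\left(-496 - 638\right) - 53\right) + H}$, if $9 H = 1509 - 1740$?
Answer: $\frac{8067}{1819} \approx 4.4349$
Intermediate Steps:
$H = - \frac{77}{3}$ ($H = \frac{1509 - 1740}{9} = \frac{1}{9} \left(-231\right) = - \frac{77}{3} \approx -25.667$)
$\frac{-3055 - 2323}{\left(\left(-496 - 638\right) - 53\right) + H} = \frac{-3055 - 2323}{\left(\left(-496 - 638\right) - 53\right) - \frac{77}{3}} = - \frac{5378}{\left(-1134 - 53\right) - \frac{77}{3}} = - \frac{5378}{-1187 - \frac{77}{3}} = - \frac{5378}{- \frac{3638}{3}} = \left(-5378\right) \left(- \frac{3}{3638}\right) = \frac{8067}{1819}$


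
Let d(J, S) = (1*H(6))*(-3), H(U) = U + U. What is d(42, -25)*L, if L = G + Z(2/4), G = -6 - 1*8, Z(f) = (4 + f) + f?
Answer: 324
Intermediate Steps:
H(U) = 2*U
d(J, S) = -36 (d(J, S) = (1*(2*6))*(-3) = (1*12)*(-3) = 12*(-3) = -36)
Z(f) = 4 + 2*f
G = -14 (G = -6 - 8 = -14)
L = -9 (L = -14 + (4 + 2*(2/4)) = -14 + (4 + 2*(2*(¼))) = -14 + (4 + 2*(½)) = -14 + (4 + 1) = -14 + 5 = -9)
d(42, -25)*L = -36*(-9) = 324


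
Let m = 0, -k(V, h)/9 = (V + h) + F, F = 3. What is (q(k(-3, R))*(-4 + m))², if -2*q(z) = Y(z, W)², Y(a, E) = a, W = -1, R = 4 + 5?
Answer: 172186884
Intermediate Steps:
R = 9
k(V, h) = -27 - 9*V - 9*h (k(V, h) = -9*((V + h) + 3) = -9*(3 + V + h) = -27 - 9*V - 9*h)
q(z) = -z²/2
(q(k(-3, R))*(-4 + m))² = ((-(-27 - 9*(-3) - 9*9)²/2)*(-4 + 0))² = (-(-27 + 27 - 81)²/2*(-4))² = (-½*(-81)²*(-4))² = (-½*6561*(-4))² = (-6561/2*(-4))² = 13122² = 172186884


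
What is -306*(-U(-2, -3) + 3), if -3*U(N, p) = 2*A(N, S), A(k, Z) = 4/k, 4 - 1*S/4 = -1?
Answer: -510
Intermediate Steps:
S = 20 (S = 16 - 4*(-1) = 16 + 4 = 20)
U(N, p) = -8/(3*N) (U(N, p) = -2*4/N/3 = -8/(3*N))
-306*(-U(-2, -3) + 3) = -306*(-(-8)/(3*(-2)) + 3) = -306*(-(-8)*(-1)/(3*2) + 3) = -306*(-1*4/3 + 3) = -306*(-4/3 + 3) = -306*5/3 = -510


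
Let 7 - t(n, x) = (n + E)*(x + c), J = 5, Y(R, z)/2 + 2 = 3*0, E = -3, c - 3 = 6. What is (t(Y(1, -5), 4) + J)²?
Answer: 10609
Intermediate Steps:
c = 9 (c = 3 + 6 = 9)
Y(R, z) = -4 (Y(R, z) = -4 + 2*(3*0) = -4 + 2*0 = -4 + 0 = -4)
t(n, x) = 7 - (-3 + n)*(9 + x) (t(n, x) = 7 - (n - 3)*(x + 9) = 7 - (-3 + n)*(9 + x))
(t(Y(1, -5), 4) + J)² = ((34 - 9*(-4) + 3*4 - 1*(-4)*4) + 5)² = ((34 + 36 + 12 + 16) + 5)² = (98 + 5)² = 103² = 10609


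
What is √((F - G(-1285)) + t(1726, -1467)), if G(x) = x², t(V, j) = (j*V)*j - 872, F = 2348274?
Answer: 3*√412800199 ≈ 60952.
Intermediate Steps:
t(V, j) = -872 + V*j² (t(V, j) = (V*j)*j - 872 = V*j² - 872 = -872 + V*j²)
√((F - G(-1285)) + t(1726, -1467)) = √((2348274 - 1*(-1285)²) + (-872 + 1726*(-1467)²)) = √((2348274 - 1*1651225) + (-872 + 1726*2152089)) = √((2348274 - 1651225) + (-872 + 3714505614)) = √(697049 + 3714504742) = √3715201791 = 3*√412800199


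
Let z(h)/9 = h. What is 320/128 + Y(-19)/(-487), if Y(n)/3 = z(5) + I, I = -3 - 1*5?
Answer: 2213/974 ≈ 2.2721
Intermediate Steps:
z(h) = 9*h
I = -8 (I = -3 - 5 = -8)
Y(n) = 111 (Y(n) = 3*(9*5 - 8) = 3*(45 - 8) = 3*37 = 111)
320/128 + Y(-19)/(-487) = 320/128 + 111/(-487) = 320*(1/128) + 111*(-1/487) = 5/2 - 111/487 = 2213/974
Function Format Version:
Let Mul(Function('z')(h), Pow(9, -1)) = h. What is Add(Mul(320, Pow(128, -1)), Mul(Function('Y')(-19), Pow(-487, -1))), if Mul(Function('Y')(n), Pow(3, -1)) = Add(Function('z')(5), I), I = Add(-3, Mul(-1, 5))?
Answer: Rational(2213, 974) ≈ 2.2721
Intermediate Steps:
Function('z')(h) = Mul(9, h)
I = -8 (I = Add(-3, -5) = -8)
Function('Y')(n) = 111 (Function('Y')(n) = Mul(3, Add(Mul(9, 5), -8)) = Mul(3, Add(45, -8)) = Mul(3, 37) = 111)
Add(Mul(320, Pow(128, -1)), Mul(Function('Y')(-19), Pow(-487, -1))) = Add(Mul(320, Pow(128, -1)), Mul(111, Pow(-487, -1))) = Add(Mul(320, Rational(1, 128)), Mul(111, Rational(-1, 487))) = Add(Rational(5, 2), Rational(-111, 487)) = Rational(2213, 974)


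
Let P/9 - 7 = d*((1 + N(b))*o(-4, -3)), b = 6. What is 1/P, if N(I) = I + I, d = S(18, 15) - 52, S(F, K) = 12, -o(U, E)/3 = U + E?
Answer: -1/98217 ≈ -1.0182e-5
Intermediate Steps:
o(U, E) = -3*E - 3*U (o(U, E) = -3*(U + E) = -3*(E + U) = -3*E - 3*U)
d = -40 (d = 12 - 52 = -40)
N(I) = 2*I
P = -98217 (P = 63 + 9*(-40*(1 + 2*6)*(-3*(-3) - 3*(-4))) = 63 + 9*(-40*(1 + 12)*(9 + 12)) = 63 + 9*(-520*21) = 63 + 9*(-40*273) = 63 + 9*(-10920) = 63 - 98280 = -98217)
1/P = 1/(-98217) = -1/98217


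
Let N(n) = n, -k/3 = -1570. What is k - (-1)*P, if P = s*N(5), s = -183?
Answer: 3795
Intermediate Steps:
k = 4710 (k = -3*(-1570) = 4710)
P = -915 (P = -183*5 = -915)
k - (-1)*P = 4710 - (-1)*(-915) = 4710 - 1*915 = 4710 - 915 = 3795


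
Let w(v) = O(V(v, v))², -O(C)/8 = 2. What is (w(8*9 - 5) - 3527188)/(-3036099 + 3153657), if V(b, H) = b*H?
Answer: -587822/19593 ≈ -30.002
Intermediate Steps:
V(b, H) = H*b
O(C) = -16 (O(C) = -8*2 = -16)
w(v) = 256 (w(v) = (-16)² = 256)
(w(8*9 - 5) - 3527188)/(-3036099 + 3153657) = (256 - 3527188)/(-3036099 + 3153657) = -3526932/117558 = -3526932*1/117558 = -587822/19593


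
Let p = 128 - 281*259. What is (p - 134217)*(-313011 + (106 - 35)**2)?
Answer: 63709137960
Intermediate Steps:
p = -72651 (p = 128 - 72779 = -72651)
(p - 134217)*(-313011 + (106 - 35)**2) = (-72651 - 134217)*(-313011 + (106 - 35)**2) = -206868*(-313011 + 71**2) = -206868*(-313011 + 5041) = -206868*(-307970) = 63709137960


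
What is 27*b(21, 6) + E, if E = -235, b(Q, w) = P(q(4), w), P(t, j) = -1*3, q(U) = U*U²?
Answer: -316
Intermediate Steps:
q(U) = U³
P(t, j) = -3
b(Q, w) = -3
27*b(21, 6) + E = 27*(-3) - 235 = -81 - 235 = -316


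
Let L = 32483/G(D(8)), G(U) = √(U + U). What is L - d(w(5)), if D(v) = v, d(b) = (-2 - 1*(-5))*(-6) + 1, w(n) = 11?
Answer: 32551/4 ≈ 8137.8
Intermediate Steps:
d(b) = -17 (d(b) = (-2 + 5)*(-6) + 1 = 3*(-6) + 1 = -18 + 1 = -17)
G(U) = √2*√U (G(U) = √(2*U) = √2*√U)
L = 32483/4 (L = 32483/((√2*√8)) = 32483/((√2*(2*√2))) = 32483/4 ≈ 8120.8)
L - d(w(5)) = 32483/4 - 1*(-17) = 32483/4 + 17 = 32551/4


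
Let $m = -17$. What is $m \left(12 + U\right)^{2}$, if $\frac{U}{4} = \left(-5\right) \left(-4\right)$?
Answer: $-143888$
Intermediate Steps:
$U = 80$ ($U = 4 \left(\left(-5\right) \left(-4\right)\right) = 4 \cdot 20 = 80$)
$m \left(12 + U\right)^{2} = - 17 \left(12 + 80\right)^{2} = - 17 \cdot 92^{2} = \left(-17\right) 8464 = -143888$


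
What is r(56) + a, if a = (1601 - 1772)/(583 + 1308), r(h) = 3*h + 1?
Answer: 319408/1891 ≈ 168.91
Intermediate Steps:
r(h) = 1 + 3*h
a = -171/1891 ≈ -0.090428
r(56) + a = (1 + 3*56) - 171/1891 = (1 + 168) - 171/1891 = 169 - 171/1891 = 319408/1891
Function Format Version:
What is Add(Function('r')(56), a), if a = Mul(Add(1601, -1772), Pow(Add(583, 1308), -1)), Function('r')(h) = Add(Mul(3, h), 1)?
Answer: Rational(319408, 1891) ≈ 168.91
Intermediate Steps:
Function('r')(h) = Add(1, Mul(3, h))
a = Rational(-171, 1891) (a = Mul(-171, Pow(1891, -1)) = Mul(-171, Rational(1, 1891)) = Rational(-171, 1891) ≈ -0.090428)
Add(Function('r')(56), a) = Add(Add(1, Mul(3, 56)), Rational(-171, 1891)) = Add(Add(1, 168), Rational(-171, 1891)) = Add(169, Rational(-171, 1891)) = Rational(319408, 1891)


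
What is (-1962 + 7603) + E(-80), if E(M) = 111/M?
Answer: 451169/80 ≈ 5639.6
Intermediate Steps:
(-1962 + 7603) + E(-80) = (-1962 + 7603) + 111/(-80) = 5641 + 111*(-1/80) = 5641 - 111/80 = 451169/80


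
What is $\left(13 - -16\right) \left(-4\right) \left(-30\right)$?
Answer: $3480$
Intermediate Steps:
$\left(13 - -16\right) \left(-4\right) \left(-30\right) = \left(13 + 16\right) \left(-4\right) \left(-30\right) = 29 \left(-4\right) \left(-30\right) = \left(-116\right) \left(-30\right) = 3480$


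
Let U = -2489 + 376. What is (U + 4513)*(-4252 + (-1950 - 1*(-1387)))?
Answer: -11556000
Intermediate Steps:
U = -2113
(U + 4513)*(-4252 + (-1950 - 1*(-1387))) = (-2113 + 4513)*(-4252 + (-1950 - 1*(-1387))) = 2400*(-4252 + (-1950 + 1387)) = 2400*(-4252 - 563) = 2400*(-4815) = -11556000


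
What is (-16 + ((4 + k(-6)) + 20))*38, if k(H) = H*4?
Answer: -608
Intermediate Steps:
k(H) = 4*H
(-16 + ((4 + k(-6)) + 20))*38 = (-16 + ((4 + 4*(-6)) + 20))*38 = (-16 + ((4 - 24) + 20))*38 = (-16 + (-20 + 20))*38 = (-16 + 0)*38 = -16*38 = -608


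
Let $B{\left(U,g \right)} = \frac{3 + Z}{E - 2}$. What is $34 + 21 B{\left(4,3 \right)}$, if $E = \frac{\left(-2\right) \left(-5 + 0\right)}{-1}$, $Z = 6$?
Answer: $\frac{73}{4} \approx 18.25$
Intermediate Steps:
$E = -10$ ($E = \left(-2\right) \left(-5\right) \left(-1\right) = 10 \left(-1\right) = -10$)
$B{\left(U,g \right)} = - \frac{3}{4}$ ($B{\left(U,g \right)} = \frac{3 + 6}{-10 - 2} = \frac{9}{-12} = 9 \left(- \frac{1}{12}\right) = - \frac{3}{4}$)
$34 + 21 B{\left(4,3 \right)} = 34 + 21 \left(- \frac{3}{4}\right) = 34 - \frac{63}{4} = \frac{73}{4}$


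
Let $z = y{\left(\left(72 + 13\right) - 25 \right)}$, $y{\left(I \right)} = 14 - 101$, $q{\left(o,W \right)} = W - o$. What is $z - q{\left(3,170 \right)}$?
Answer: $-254$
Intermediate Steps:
$y{\left(I \right)} = -87$ ($y{\left(I \right)} = 14 - 101 = -87$)
$z = -87$
$z - q{\left(3,170 \right)} = -87 - \left(170 - 3\right) = -87 - 167 = -254$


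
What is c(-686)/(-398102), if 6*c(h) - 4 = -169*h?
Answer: -19323/398102 ≈ -0.048538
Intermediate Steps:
c(h) = ⅔ - 169*h/6 (c(h) = ⅔ + (-169*h)/6 = ⅔ - 169*h/6)
c(-686)/(-398102) = (⅔ - 169/6*(-686))/(-398102) = (⅔ + 57967/3)*(-1/398102) = 19323*(-1/398102) = -19323/398102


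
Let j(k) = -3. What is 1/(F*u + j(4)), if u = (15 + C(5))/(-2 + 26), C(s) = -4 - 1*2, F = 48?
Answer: 1/15 ≈ 0.066667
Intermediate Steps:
C(s) = -6 (C(s) = -4 - 2 = -6)
u = 3/8 (u = (15 - 6)/(-2 + 26) = 9/24 = 9*(1/24) = 3/8 ≈ 0.37500)
1/(F*u + j(4)) = 1/(48*(3/8) - 3) = 1/(18 - 3) = 1/15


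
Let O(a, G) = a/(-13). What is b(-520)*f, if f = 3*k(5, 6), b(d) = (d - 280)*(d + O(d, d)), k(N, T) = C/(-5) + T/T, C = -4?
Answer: 2073600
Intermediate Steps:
k(N, T) = 9/5 (k(N, T) = -4/(-5) + T/T = -4*(-⅕) + 1 = ⅘ + 1 = 9/5)
O(a, G) = -a/13 (O(a, G) = a*(-1/13) = -a/13)
b(d) = 12*d*(-280 + d)/13 (b(d) = (d - 280)*(d - d/13) = (-280 + d)*(12*d/13) = 12*d*(-280 + d)/13)
f = 27/5 (f = 3*(9/5) = 27/5 ≈ 5.4000)
b(-520)*f = ((12/13)*(-520)*(-280 - 520))*(27/5) = ((12/13)*(-520)*(-800))*(27/5) = 384000*(27/5) = 2073600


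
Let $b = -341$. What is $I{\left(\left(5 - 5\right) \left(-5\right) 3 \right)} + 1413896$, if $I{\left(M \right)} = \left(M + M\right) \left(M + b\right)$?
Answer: $1413896$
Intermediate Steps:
$I{\left(M \right)} = 2 M \left(-341 + M\right)$ ($I{\left(M \right)} = \left(M + M\right) \left(M - 341\right) = 2 M \left(-341 + M\right)$)
$I{\left(\left(5 - 5\right) \left(-5\right) 3 \right)} + 1413896 = 2 \left(5 - 5\right) \left(-5\right) 3 \left(-341 + \left(5 - 5\right) \left(-5\right) 3\right) + 1413896 = 2 \cdot 0 \left(-5\right) 3 \left(-341 + 0 \left(-5\right) 3\right) + 1413896 = 2 \cdot 0 \cdot 3 \left(-341 + 0 \cdot 3\right) + 1413896 = 2 \cdot 0 \left(-341 + 0\right) + 1413896 = 2 \cdot 0 \left(-341\right) + 1413896 = 0 + 1413896 = 1413896$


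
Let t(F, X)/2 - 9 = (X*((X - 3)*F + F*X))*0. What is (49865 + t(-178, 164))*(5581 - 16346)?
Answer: -536990495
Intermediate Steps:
t(F, X) = 18 (t(F, X) = 18 + 2*((X*((X - 3)*F + F*X))*0) = 18 + 2*((X*((-3 + X)*F + F*X))*0) = 18 + 2*((X*(F*(-3 + X) + F*X))*0) = 18 + 2*((X*(F*X + F*(-3 + X)))*0) = 18 + 2*0 = 18 + 0 = 18)
(49865 + t(-178, 164))*(5581 - 16346) = (49865 + 18)*(5581 - 16346) = 49883*(-10765) = -536990495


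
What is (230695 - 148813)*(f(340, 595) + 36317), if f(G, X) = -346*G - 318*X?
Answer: -22151783106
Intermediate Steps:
(230695 - 148813)*(f(340, 595) + 36317) = (230695 - 148813)*((-346*340 - 318*595) + 36317) = 81882*((-117640 - 189210) + 36317) = 81882*(-306850 + 36317) = 81882*(-270533) = -22151783106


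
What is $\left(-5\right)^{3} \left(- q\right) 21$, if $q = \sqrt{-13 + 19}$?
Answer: $2625 \sqrt{6} \approx 6429.9$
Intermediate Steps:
$q = \sqrt{6} \approx 2.4495$
$\left(-5\right)^{3} \left(- q\right) 21 = \left(-5\right)^{3} \left(- \sqrt{6}\right) 21 = - 125 \left(- \sqrt{6}\right) 21 = 125 \sqrt{6} \cdot 21 = 2625 \sqrt{6}$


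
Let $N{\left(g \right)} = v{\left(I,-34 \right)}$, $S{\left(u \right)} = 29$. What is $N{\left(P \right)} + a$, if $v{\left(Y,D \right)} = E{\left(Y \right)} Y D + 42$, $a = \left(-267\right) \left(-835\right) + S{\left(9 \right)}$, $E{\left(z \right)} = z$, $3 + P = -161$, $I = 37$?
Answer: $176470$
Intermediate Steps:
$P = -164$ ($P = -3 - 161 = -164$)
$a = 222974$ ($a = \left(-267\right) \left(-835\right) + 29 = 222945 + 29 = 222974$)
$v{\left(Y,D \right)} = 42 + D Y^{2}$ ($v{\left(Y,D \right)} = Y Y D + 42 = Y^{2} D + 42 = D Y^{2} + 42 = 42 + D Y^{2}$)
$N{\left(g \right)} = -46504$ ($N{\left(g \right)} = 42 - 34 \cdot 37^{2} = 42 - 46546 = -46504$)
$N{\left(P \right)} + a = -46504 + 222974 = 176470$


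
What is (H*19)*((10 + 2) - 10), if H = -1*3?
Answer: -114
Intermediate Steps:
H = -3
(H*19)*((10 + 2) - 10) = (-3*19)*((10 + 2) - 10) = -57*(12 - 10) = -57*2 = -114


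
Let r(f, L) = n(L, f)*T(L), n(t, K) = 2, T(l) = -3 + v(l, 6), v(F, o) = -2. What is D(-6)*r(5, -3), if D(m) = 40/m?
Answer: 200/3 ≈ 66.667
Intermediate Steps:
T(l) = -5 (T(l) = -3 - 2 = -5)
r(f, L) = -10 (r(f, L) = 2*(-5) = -10)
D(-6)*r(5, -3) = (40/(-6))*(-10) = (40*(-⅙))*(-10) = -20/3*(-10) = 200/3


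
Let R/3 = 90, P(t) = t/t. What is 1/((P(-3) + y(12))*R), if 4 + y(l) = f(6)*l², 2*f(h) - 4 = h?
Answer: 1/193590 ≈ 5.1656e-6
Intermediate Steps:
P(t) = 1
R = 270 (R = 3*90 = 270)
f(h) = 2 + h/2
y(l) = -4 + 5*l² (y(l) = -4 + (2 + (½)*6)*l² = -4 + (2 + 3)*l² = -4 + 5*l²)
1/((P(-3) + y(12))*R) = 1/((1 + (-4 + 5*12²))*270) = 1/((1 + (-4 + 5*144))*270) = 1/((1 + (-4 + 720))*270) = 1/((1 + 716)*270) = 1/(717*270) = 1/193590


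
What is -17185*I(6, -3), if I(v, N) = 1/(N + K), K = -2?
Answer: 3437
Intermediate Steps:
I(v, N) = 1/(-2 + N) (I(v, N) = 1/(N - 2) = 1/(-2 + N))
-17185*I(6, -3) = -17185/(-2 - 3) = -17185/(-5) = -17185*(-⅕) = 3437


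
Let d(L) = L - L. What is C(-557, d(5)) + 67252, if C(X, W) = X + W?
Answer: 66695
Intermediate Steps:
d(L) = 0
C(X, W) = W + X
C(-557, d(5)) + 67252 = (0 - 557) + 67252 = -557 + 67252 = 66695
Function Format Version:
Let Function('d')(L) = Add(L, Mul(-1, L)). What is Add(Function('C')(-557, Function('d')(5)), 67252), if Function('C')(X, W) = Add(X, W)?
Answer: 66695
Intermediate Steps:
Function('d')(L) = 0
Function('C')(X, W) = Add(W, X)
Add(Function('C')(-557, Function('d')(5)), 67252) = Add(Add(0, -557), 67252) = Add(-557, 67252) = 66695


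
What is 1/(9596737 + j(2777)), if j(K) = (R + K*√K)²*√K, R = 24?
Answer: -379759729/1273594375462213181463496 + 21415472009*√2777/1273594375462213181463496 ≈ 8.8581e-13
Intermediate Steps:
j(K) = √K*(24 + K^(3/2))² (j(K) = (24 + K*√K)²*√K = (24 + K^(3/2))²*√K = √K*(24 + K^(3/2))²)
1/(9596737 + j(2777)) = 1/(9596737 + √2777*(24 + 2777^(3/2))²) = 1/(9596737 + √2777*(24 + 2777*√2777)²)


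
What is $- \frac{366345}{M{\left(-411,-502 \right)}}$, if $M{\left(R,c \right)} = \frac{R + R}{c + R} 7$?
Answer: $- \frac{15927285}{274} \approx -58129.0$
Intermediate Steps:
$M{\left(R,c \right)} = \frac{14 R}{R + c}$ ($M{\left(R,c \right)} = \frac{2 R}{R + c} 7 = \frac{14 R}{R + c}$)
$- \frac{366345}{M{\left(-411,-502 \right)}} = - \frac{366345}{14 \left(-411\right) \frac{1}{-411 - 502}} = - \frac{366345}{14 \left(-411\right) \frac{1}{-913}} = - \frac{366345}{14 \left(-411\right) \left(- \frac{1}{913}\right)} = - \frac{366345}{\frac{5754}{913}} = \left(-366345\right) \frac{913}{5754} = - \frac{15927285}{274}$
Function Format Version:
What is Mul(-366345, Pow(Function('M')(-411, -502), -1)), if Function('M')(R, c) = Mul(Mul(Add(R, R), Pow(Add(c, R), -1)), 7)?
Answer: Rational(-15927285, 274) ≈ -58129.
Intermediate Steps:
Function('M')(R, c) = Mul(14, R, Pow(Add(R, c), -1)) (Function('M')(R, c) = Mul(Mul(Mul(2, R), Pow(Add(R, c), -1)), 7) = Mul(Mul(2, R, Pow(Add(R, c), -1)), 7) = Mul(14, R, Pow(Add(R, c), -1)))
Mul(-366345, Pow(Function('M')(-411, -502), -1)) = Mul(-366345, Pow(Mul(14, -411, Pow(Add(-411, -502), -1)), -1)) = Mul(-366345, Pow(Mul(14, -411, Pow(-913, -1)), -1)) = Mul(-366345, Pow(Mul(14, -411, Rational(-1, 913)), -1)) = Mul(-366345, Pow(Rational(5754, 913), -1)) = Mul(-366345, Rational(913, 5754)) = Rational(-15927285, 274)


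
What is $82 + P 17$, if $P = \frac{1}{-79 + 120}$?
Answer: $\frac{3379}{41} \approx 82.415$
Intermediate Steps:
$P = \frac{1}{41} \approx 0.02439$
$82 + P 17 = 82 + \frac{1}{41} \cdot 17 = 82 + \frac{17}{41} = \frac{3379}{41}$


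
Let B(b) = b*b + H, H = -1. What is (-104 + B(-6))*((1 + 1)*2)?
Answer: -276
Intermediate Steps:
B(b) = -1 + b² (B(b) = b*b - 1 = b² - 1 = -1 + b²)
(-104 + B(-6))*((1 + 1)*2) = (-104 + (-1 + (-6)²))*((1 + 1)*2) = (-104 + (-1 + 36))*(2*2) = (-104 + 35)*4 = -69*4 = -276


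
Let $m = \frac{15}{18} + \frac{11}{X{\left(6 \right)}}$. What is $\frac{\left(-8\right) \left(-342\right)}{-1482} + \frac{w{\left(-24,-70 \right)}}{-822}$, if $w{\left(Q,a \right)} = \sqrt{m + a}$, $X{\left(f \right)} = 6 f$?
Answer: $- \frac{24}{13} - \frac{i \sqrt{2479}}{4932} \approx -1.8462 - 0.010095 i$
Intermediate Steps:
$m = \frac{41}{36}$ ($m = \frac{15}{18} + \frac{11}{6 \cdot 6} = 15 \cdot \frac{1}{18} + \frac{11}{36} = \frac{5}{6} + 11 \cdot \frac{1}{36} = \frac{5}{6} + \frac{11}{36} = \frac{41}{36} \approx 1.1389$)
$w{\left(Q,a \right)} = \sqrt{\frac{41}{36} + a}$
$\frac{\left(-8\right) \left(-342\right)}{-1482} + \frac{w{\left(-24,-70 \right)}}{-822} = \frac{\left(-8\right) \left(-342\right)}{-1482} + \frac{\frac{1}{6} \sqrt{41 + 36 \left(-70\right)}}{-822} = 2736 \left(- \frac{1}{1482}\right) + \frac{\sqrt{41 - 2520}}{6} \left(- \frac{1}{822}\right) = - \frac{24}{13} + \frac{\sqrt{-2479}}{6} \left(- \frac{1}{822}\right) = - \frac{24}{13} + \frac{i \sqrt{2479}}{6} \left(- \frac{1}{822}\right) = - \frac{24}{13} - \frac{i \sqrt{2479}}{4932}$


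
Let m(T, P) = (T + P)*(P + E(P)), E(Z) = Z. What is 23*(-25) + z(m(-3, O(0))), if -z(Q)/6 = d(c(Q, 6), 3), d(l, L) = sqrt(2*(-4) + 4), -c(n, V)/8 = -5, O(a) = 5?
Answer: -575 - 12*I ≈ -575.0 - 12.0*I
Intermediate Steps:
c(n, V) = 40 (c(n, V) = -8*(-5) = 40)
m(T, P) = 2*P*(P + T) (m(T, P) = (T + P)*(P + P) = (P + T)*(2*P) = 2*P*(P + T))
d(l, L) = 2*I (d(l, L) = sqrt(-8 + 4) = sqrt(-4) = 2*I)
z(Q) = -12*I
23*(-25) + z(m(-3, O(0))) = 23*(-25) - 12*I = -575 - 12*I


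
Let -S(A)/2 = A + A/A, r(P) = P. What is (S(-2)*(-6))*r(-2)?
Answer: 24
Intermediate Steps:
S(A) = -2 - 2*A (S(A) = -2*(A + A/A) = -2*(A + 1) = -2*(1 + A) = -2 - 2*A)
(S(-2)*(-6))*r(-2) = ((-2 - 2*(-2))*(-6))*(-2) = ((-2 + 4)*(-6))*(-2) = (2*(-6))*(-2) = -12*(-2) = 24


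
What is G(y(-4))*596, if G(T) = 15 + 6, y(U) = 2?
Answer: 12516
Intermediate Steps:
G(T) = 21
G(y(-4))*596 = 21*596 = 12516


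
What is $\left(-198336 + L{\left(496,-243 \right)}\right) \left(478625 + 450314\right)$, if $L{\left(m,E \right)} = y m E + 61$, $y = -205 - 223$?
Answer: $47736047010751$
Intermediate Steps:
$y = -428$ ($y = -205 - 223 = -428$)
$L{\left(m,E \right)} = 61 - 428 E m$ ($L{\left(m,E \right)} = - 428 m E + 61 = - 428 E m + 61 = 61 - 428 E m$)
$\left(-198336 + L{\left(496,-243 \right)}\right) \left(478625 + 450314\right) = \left(-198336 - \left(-61 - 51585984\right)\right) \left(478625 + 450314\right) = \left(-198336 + \left(61 + 51585984\right)\right) 928939 = \left(-198336 + 51586045\right) 928939 = 51387709 \cdot 928939 = 47736047010751$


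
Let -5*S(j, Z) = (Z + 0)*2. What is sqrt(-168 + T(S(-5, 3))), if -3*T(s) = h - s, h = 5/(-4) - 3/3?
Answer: I*sqrt(16765)/10 ≈ 12.948*I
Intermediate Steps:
h = -9/4 (h = 5*(-1/4) - 3*1/3 = -5/4 - 1 = -9/4 ≈ -2.2500)
S(j, Z) = -2*Z/5 (S(j, Z) = -(Z + 0)*2/5 = -Z*2/5 = -2*Z/5)
T(s) = 3/4 + s/3 (T(s) = -(-9/4 - s)/3 = 3/4 + s/3)
sqrt(-168 + T(S(-5, 3))) = sqrt(-168 + (3/4 + (-2/5*3)/3)) = sqrt(-168 + (3/4 + (1/3)*(-6/5))) = sqrt(-168 + (3/4 - 2/5)) = sqrt(-168 + 7/20) = sqrt(-3353/20) = I*sqrt(16765)/10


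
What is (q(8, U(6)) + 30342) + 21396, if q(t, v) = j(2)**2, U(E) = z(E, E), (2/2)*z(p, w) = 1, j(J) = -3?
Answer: 51747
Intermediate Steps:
z(p, w) = 1
U(E) = 1
q(t, v) = 9 (q(t, v) = (-3)**2 = 9)
(q(8, U(6)) + 30342) + 21396 = (9 + 30342) + 21396 = 30351 + 21396 = 51747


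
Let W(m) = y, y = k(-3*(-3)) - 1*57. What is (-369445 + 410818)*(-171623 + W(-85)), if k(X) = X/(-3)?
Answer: -7103040759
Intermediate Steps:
k(X) = -X/3 (k(X) = X*(-1/3) = -X/3)
y = -60 (y = -(-1)*(-3) - 1*57 = -1/3*9 - 57 = -3 - 57 = -60)
W(m) = -60
(-369445 + 410818)*(-171623 + W(-85)) = (-369445 + 410818)*(-171623 - 60) = 41373*(-171683) = -7103040759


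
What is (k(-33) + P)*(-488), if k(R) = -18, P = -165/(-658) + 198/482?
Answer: 670877268/79289 ≈ 8461.2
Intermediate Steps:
P = 104907/158578 (P = -165*(-1/658) + 198*(1/482) = 165/658 + 99/241 = 104907/158578 ≈ 0.66155)
(k(-33) + P)*(-488) = (-18 + 104907/158578)*(-488) = -2749497/158578*(-488) = 670877268/79289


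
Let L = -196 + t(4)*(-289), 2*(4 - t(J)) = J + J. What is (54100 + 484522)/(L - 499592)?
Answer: -269311/249894 ≈ -1.0777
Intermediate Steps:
t(J) = 4 - J (t(J) = 4 - (J + J)/2 = 4 - J)
L = -196 (L = -196 + (4 - 1*4)*(-289) = -196 + (4 - 4)*(-289) = -196 + 0*(-289) = -196 + 0 = -196)
(54100 + 484522)/(L - 499592) = (54100 + 484522)/(-196 - 499592) = 538622/(-499788) = 538622*(-1/499788) = -269311/249894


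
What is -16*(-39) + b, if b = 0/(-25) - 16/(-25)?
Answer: 15616/25 ≈ 624.64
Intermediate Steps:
b = 16/25 (b = 0*(-1/25) - 16*(-1/25) = 0 + 16/25 = 16/25 ≈ 0.64000)
-16*(-39) + b = -16*(-39) + 16/25 = 624 + 16/25 = 15616/25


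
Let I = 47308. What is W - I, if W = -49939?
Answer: -97247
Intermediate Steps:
W - I = -49939 - 1*47308 = -49939 - 47308 = -97247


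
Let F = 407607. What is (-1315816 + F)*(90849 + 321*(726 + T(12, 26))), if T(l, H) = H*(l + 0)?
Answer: -385123301823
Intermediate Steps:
T(l, H) = H*l
(-1315816 + F)*(90849 + 321*(726 + T(12, 26))) = (-1315816 + 407607)*(90849 + 321*(726 + 26*12)) = -908209*(90849 + 321*(726 + 312)) = -908209*(90849 + 321*1038) = -908209*(90849 + 333198) = -908209*424047 = -385123301823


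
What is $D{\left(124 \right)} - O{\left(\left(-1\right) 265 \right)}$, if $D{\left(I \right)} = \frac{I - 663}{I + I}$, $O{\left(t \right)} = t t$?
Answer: $- \frac{17416339}{248} \approx -70227.0$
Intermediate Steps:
$O{\left(t \right)} = t^{2}$
$D{\left(I \right)} = \frac{-663 + I}{2 I}$
$D{\left(124 \right)} - O{\left(\left(-1\right) 265 \right)} = \frac{-663 + 124}{2 \cdot 124} - \left(\left(-1\right) 265\right)^{2} = \frac{1}{2} \cdot \frac{1}{124} \left(-539\right) - \left(-265\right)^{2} = - \frac{539}{248} - 70225 = - \frac{17416339}{248}$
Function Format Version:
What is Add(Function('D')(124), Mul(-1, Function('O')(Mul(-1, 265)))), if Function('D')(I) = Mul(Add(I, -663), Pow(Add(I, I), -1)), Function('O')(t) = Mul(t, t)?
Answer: Rational(-17416339, 248) ≈ -70227.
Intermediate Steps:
Function('O')(t) = Pow(t, 2)
Function('D')(I) = Mul(Rational(1, 2), Pow(I, -1), Add(-663, I)) (Function('D')(I) = Mul(Add(-663, I), Pow(Mul(2, I), -1)) = Mul(Add(-663, I), Mul(Rational(1, 2), Pow(I, -1))) = Mul(Rational(1, 2), Pow(I, -1), Add(-663, I)))
Add(Function('D')(124), Mul(-1, Function('O')(Mul(-1, 265)))) = Add(Mul(Rational(1, 2), Pow(124, -1), Add(-663, 124)), Mul(-1, Pow(Mul(-1, 265), 2))) = Add(Mul(Rational(1, 2), Rational(1, 124), -539), Mul(-1, Pow(-265, 2))) = Add(Rational(-539, 248), Mul(-1, 70225)) = Add(Rational(-539, 248), -70225) = Rational(-17416339, 248)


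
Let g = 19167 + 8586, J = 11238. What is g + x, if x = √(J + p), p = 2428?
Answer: 27753 + √13666 ≈ 27870.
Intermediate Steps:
g = 27753
x = √13666 (x = √(11238 + 2428) = √13666 ≈ 116.90)
g + x = 27753 + √13666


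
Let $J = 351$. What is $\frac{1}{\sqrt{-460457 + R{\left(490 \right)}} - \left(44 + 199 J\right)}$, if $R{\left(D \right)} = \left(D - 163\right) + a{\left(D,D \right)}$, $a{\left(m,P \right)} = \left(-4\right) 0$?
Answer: $- \frac{69893}{4885491579} - \frac{i \sqrt{460130}}{4885491579} \approx -1.4306 \cdot 10^{-5} - 1.3885 \cdot 10^{-7} i$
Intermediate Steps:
$a{\left(m,P \right)} = 0$
$R{\left(D \right)} = -163 + D$ ($R{\left(D \right)} = \left(D - 163\right) + 0 = \left(-163 + D\right) + 0 = -163 + D$)
$\frac{1}{\sqrt{-460457 + R{\left(490 \right)}} - \left(44 + 199 J\right)} = \frac{1}{\sqrt{-460457 + \left(-163 + 490\right)} - 69893} = \frac{1}{\sqrt{-460457 + 327} - 69893} = \frac{1}{\sqrt{-460130} - 69893} = \frac{1}{i \sqrt{460130} - 69893} = \frac{1}{-69893 + i \sqrt{460130}}$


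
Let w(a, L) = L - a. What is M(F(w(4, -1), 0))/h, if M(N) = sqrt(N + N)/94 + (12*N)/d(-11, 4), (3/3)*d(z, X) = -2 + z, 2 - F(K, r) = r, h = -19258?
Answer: 1115/11766638 ≈ 9.4759e-5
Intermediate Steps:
F(K, r) = 2 - r
d(z, X) = -2 + z
M(N) = -12*N/13 + sqrt(2)*sqrt(N)/94 (M(N) = sqrt(N + N)/94 + (12*N)/(-2 - 11) = sqrt(2*N)*(1/94) + (12*N)/(-13) = (sqrt(2)*sqrt(N))*(1/94) + (12*N)*(-1/13) = sqrt(2)*sqrt(N)/94 - 12*N/13 = -12*N/13 + sqrt(2)*sqrt(N)/94)
M(F(w(4, -1), 0))/h = (-12*(2 - 1*0)/13 + sqrt(2)*sqrt(2 - 1*0)/94)/(-19258) = (-12*(2 + 0)/13 + sqrt(2)*sqrt(2 + 0)/94)*(-1/19258) = (-12/13*2 + sqrt(2)*sqrt(2)/94)*(-1/19258) = (-24/13 + 1/47)*(-1/19258) = -1115/611*(-1/19258) = 1115/11766638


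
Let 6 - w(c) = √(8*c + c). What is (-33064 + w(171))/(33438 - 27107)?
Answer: -33058/6331 - 9*√19/6331 ≈ -5.2278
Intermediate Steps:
w(c) = 6 - 3*√c (w(c) = 6 - √(8*c + c) = 6 - √(9*c) = 6 - 3*√c)
(-33064 + w(171))/(33438 - 27107) = (-33064 + (6 - 9*√19))/(33438 - 27107) = (-33064 + (6 - 9*√19))/6331 = (-33064 + (6 - 9*√19))*(1/6331) = (-33058 - 9*√19)*(1/6331) = -33058/6331 - 9*√19/6331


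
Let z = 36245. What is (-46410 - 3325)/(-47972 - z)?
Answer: 7105/12031 ≈ 0.59056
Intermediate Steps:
(-46410 - 3325)/(-47972 - z) = (-46410 - 3325)/(-47972 - 1*36245) = -49735/(-47972 - 36245) = -49735/(-84217) = -49735*(-1/84217) = 7105/12031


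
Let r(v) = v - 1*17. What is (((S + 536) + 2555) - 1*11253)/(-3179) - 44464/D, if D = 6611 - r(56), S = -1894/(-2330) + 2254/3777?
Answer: -96496117441337/22982697534885 ≈ -4.1986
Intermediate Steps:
r(v) = -17 + v (r(v) = v - 17 = -17 + v)
S = 6202729/4400205 (S = -1894*(-1/2330) + 2254*(1/3777) = 947/1165 + 2254/3777 = 6202729/4400205 ≈ 1.4096)
D = 6572 (D = 6611 - (-17 + 56) = 6611 - 1*39 = 6611 - 39 = 6572)
(((S + 536) + 2555) - 1*11253)/(-3179) - 44464/D = (((6202729/4400205 + 536) + 2555) - 1*11253)/(-3179) - 44464/6572 = ((2364712609/4400205 + 2555) - 11253)*(-1/3179) - 44464*1/6572 = (13607236384/4400205 - 11253)*(-1/3179) - 11116/1643 = -35908270481/4400205*(-1/3179) - 11116/1643 = 35908270481/13988251695 - 11116/1643 = -96496117441337/22982697534885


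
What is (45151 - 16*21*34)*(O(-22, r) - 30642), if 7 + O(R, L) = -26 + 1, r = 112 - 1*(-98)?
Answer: -1034541998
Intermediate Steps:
r = 210 (r = 112 + 98 = 210)
O(R, L) = -32 (O(R, L) = -7 + (-26 + 1) = -7 - 25 = -32)
(45151 - 16*21*34)*(O(-22, r) - 30642) = (45151 - 16*21*34)*(-32 - 30642) = (45151 - 336*34)*(-30674) = (45151 - 11424)*(-30674) = 33727*(-30674) = -1034541998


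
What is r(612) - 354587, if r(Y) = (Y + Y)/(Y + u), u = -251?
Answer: -128004683/361 ≈ -3.5458e+5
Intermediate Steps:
r(Y) = 2*Y/(-251 + Y) (r(Y) = (Y + Y)/(Y - 251) = (2*Y)/(-251 + Y) = 2*Y/(-251 + Y))
r(612) - 354587 = 2*612/(-251 + 612) - 354587 = 2*612/361 - 354587 = 2*612*(1/361) - 354587 = 1224/361 - 354587 = -128004683/361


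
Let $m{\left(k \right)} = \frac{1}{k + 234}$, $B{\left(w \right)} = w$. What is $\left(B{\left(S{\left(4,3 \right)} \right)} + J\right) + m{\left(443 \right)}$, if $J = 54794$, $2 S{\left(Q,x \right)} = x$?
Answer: $\frac{74193109}{1354} \approx 54796.0$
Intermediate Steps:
$S{\left(Q,x \right)} = \frac{x}{2}$
$m{\left(k \right)} = \frac{1}{234 + k}$
$\left(B{\left(S{\left(4,3 \right)} \right)} + J\right) + m{\left(443 \right)} = \left(\frac{1}{2} \cdot 3 + 54794\right) + \frac{1}{234 + 443} = \left(\frac{3}{2} + 54794\right) + \frac{1}{677} = \frac{109591}{2} + \frac{1}{677} = \frac{74193109}{1354}$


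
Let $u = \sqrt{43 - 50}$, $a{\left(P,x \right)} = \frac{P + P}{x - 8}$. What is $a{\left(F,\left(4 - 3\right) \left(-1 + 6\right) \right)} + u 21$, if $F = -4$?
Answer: $\frac{8}{3} + 21 i \sqrt{7} \approx 2.6667 + 55.561 i$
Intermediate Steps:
$a{\left(P,x \right)} = \frac{2 P}{-8 + x}$
$u = i \sqrt{7}$ ($u = \sqrt{-7} = i \sqrt{7} \approx 2.6458 i$)
$a{\left(F,\left(4 - 3\right) \left(-1 + 6\right) \right)} + u 21 = 2 \left(-4\right) \frac{1}{-8 + \left(4 - 3\right) \left(-1 + 6\right)} + i \sqrt{7} \cdot 21 = 2 \left(-4\right) \frac{1}{-8 + 1 \cdot 5} + 21 i \sqrt{7} = 2 \left(-4\right) \frac{1}{-8 + 5} + 21 i \sqrt{7} = 2 \left(-4\right) \frac{1}{-3} + 21 i \sqrt{7} = 2 \left(-4\right) \left(- \frac{1}{3}\right) + 21 i \sqrt{7} = \frac{8}{3} + 21 i \sqrt{7}$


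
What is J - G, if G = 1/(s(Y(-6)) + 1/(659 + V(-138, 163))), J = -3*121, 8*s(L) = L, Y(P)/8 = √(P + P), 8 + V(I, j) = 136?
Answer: 2*(-285681*√3 + 575*I)/(-I + 1574*√3) ≈ -363.0 + 0.28868*I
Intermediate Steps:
V(I, j) = 128 (V(I, j) = -8 + 136 = 128)
Y(P) = 8*√2*√P (Y(P) = 8*√(P + P) = 8*√(2*P) = 8*(√2*√P) = 8*√2*√P)
s(L) = L/8
J = -363
G = 1/(1/787 + 2*I*√3) (G = 1/((8*√2*√(-6))/8 + 1/(659 + 128)) = 1/((8*√2*(I*√6))/8 + 1/787) = 1/((16*I*√3)/8 + 1/787) = 1/(2*I*√3 + 1/787) = 1/(1/787 + 2*I*√3) ≈ 0.000106 - 0.28868*I)
J - G = -363 - (787/7432429 - 1238738*I*√3/7432429) = -363 + (-787/7432429 + 1238738*I*√3/7432429) = -2697972514/7432429 + 1238738*I*√3/7432429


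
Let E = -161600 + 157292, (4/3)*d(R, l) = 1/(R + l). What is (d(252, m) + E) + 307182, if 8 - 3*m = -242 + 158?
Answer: 1027348617/3392 ≈ 3.0287e+5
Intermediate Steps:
m = 92/3 (m = 8/3 - (-242 + 158)/3 = 8/3 - 1/3*(-84) = 8/3 + 28 = 92/3 ≈ 30.667)
d(R, l) = 3/(4*(R + l))
E = -4308
(d(252, m) + E) + 307182 = (3/(4*(252 + 92/3)) - 4308) + 307182 = (3/(4*(848/3)) - 4308) + 307182 = ((3/4)*(3/848) - 4308) + 307182 = (9/3392 - 4308) + 307182 = -14612727/3392 + 307182 = 1027348617/3392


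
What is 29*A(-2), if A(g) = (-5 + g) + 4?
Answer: -87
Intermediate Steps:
A(g) = -1 + g
29*A(-2) = 29*(-1 - 2) = 29*(-3) = -87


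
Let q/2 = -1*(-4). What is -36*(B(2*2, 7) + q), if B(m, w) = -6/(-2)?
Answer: -396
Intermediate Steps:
B(m, w) = 3 (B(m, w) = -6*(-1/2) = 3)
q = 8 (q = 2*(-1*(-4)) = 2*4 = 8)
-36*(B(2*2, 7) + q) = -36*(3 + 8) = -36*11 = -396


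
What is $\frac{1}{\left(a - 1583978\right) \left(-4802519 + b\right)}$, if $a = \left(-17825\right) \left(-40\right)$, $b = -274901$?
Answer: $\frac{1}{4422321116760} \approx 2.2613 \cdot 10^{-13}$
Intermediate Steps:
$a = 713000$
$\frac{1}{\left(a - 1583978\right) \left(-4802519 + b\right)} = \frac{1}{\left(713000 - 1583978\right) \left(-4802519 - 274901\right)} = \frac{1}{\left(-870978\right) \left(-5077420\right)} = \frac{1}{4422321116760}$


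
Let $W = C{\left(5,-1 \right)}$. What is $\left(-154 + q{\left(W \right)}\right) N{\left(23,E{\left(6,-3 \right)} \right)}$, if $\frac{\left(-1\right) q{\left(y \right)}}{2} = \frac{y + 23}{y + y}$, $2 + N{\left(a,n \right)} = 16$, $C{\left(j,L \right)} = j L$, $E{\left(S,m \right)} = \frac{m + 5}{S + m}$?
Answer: $- \frac{10528}{5} \approx -2105.6$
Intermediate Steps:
$E{\left(S,m \right)} = \frac{5 + m}{S + m}$
$C{\left(j,L \right)} = L j$
$N{\left(a,n \right)} = 14$ ($N{\left(a,n \right)} = -2 + 16 = 14$)
$W = -5$ ($W = \left(-1\right) 5 = -5$)
$q{\left(y \right)} = - \frac{23 + y}{y}$ ($q{\left(y \right)} = - 2 \frac{y + 23}{y + y} = - 2 \frac{23 + y}{2 y} = - \frac{23 + y}{y}$)
$\left(-154 + q{\left(W \right)}\right) N{\left(23,E{\left(6,-3 \right)} \right)} = \left(-154 + \frac{-23 - -5}{-5}\right) 14 = \left(-154 - \frac{-23 + 5}{5}\right) 14 = \left(-154 - - \frac{18}{5}\right) 14 = \left(-154 + \frac{18}{5}\right) 14 = \left(- \frac{752}{5}\right) 14 = - \frac{10528}{5}$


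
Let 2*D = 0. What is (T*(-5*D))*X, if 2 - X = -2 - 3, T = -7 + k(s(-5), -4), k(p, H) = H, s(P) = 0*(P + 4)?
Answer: 0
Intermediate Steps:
D = 0 (D = (½)*0 = 0)
s(P) = 0 (s(P) = 0*(4 + P) = 0)
T = -11 (T = -7 - 4 = -11)
X = 7 (X = 2 - (-2 - 3) = 2 - 1*(-5) = 2 + 5 = 7)
(T*(-5*D))*X = -(-55)*0*7 = -11*0*7 = 0*7 = 0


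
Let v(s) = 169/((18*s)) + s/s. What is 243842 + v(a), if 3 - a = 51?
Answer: 210680183/864 ≈ 2.4384e+5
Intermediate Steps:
a = -48 (a = 3 - 1*51 = 3 - 51 = -48)
v(s) = 1 + 169/(18*s) (v(s) = 169*(1/(18*s)) + 1 = 169/(18*s) + 1 = 1 + 169/(18*s))
243842 + v(a) = 243842 + (169/18 - 48)/(-48) = 243842 - 1/48*(-695/18) = 243842 + 695/864 = 210680183/864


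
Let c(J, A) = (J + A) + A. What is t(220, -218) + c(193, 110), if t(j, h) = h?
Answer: 195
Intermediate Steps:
c(J, A) = J + 2*A (c(J, A) = (A + J) + A = J + 2*A)
t(220, -218) + c(193, 110) = -218 + (193 + 2*110) = -218 + (193 + 220) = -218 + 413 = 195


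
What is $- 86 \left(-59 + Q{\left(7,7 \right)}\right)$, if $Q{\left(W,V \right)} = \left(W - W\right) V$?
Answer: $5074$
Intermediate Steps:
$Q{\left(W,V \right)} = 0$ ($Q{\left(W,V \right)} = 0 V = 0$)
$- 86 \left(-59 + Q{\left(7,7 \right)}\right) = - 86 \left(-59 + 0\right) = \left(-86\right) \left(-59\right) = 5074$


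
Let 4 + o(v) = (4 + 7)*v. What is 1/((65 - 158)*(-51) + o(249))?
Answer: 1/7478 ≈ 0.00013373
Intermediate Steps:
o(v) = -4 + 11*v (o(v) = -4 + (4 + 7)*v = -4 + 11*v)
1/((65 - 158)*(-51) + o(249)) = 1/((65 - 158)*(-51) + (-4 + 11*249)) = 1/(-93*(-51) + (-4 + 2739)) = 1/(4743 + 2735) = 1/7478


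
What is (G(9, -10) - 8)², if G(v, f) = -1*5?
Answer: 169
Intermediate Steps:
G(v, f) = -5
(G(9, -10) - 8)² = (-5 - 8)² = (-13)² = 169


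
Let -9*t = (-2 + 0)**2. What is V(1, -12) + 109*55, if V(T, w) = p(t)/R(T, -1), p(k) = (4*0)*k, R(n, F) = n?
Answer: 5995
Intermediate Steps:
t = -4/9 (t = -(-2 + 0)**2/9 = -1/9*(-2)**2 = -1/9*4 = -4/9 ≈ -0.44444)
p(k) = 0 (p(k) = 0*k = 0)
V(T, w) = 0 (V(T, w) = 0/T = 0)
V(1, -12) + 109*55 = 0 + 109*55 = 0 + 5995 = 5995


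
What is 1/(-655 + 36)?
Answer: -1/619 ≈ -0.0016155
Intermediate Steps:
1/(-655 + 36) = 1/(-619) = -1/619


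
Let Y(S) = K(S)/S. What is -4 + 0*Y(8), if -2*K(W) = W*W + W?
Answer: -4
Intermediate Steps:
K(W) = -W/2 - W**2/2 (K(W) = -(W*W + W)/2 = -(W**2 + W)/2 = -(W + W**2)/2 = -W/2 - W**2/2)
Y(S) = -1/2 - S/2 (Y(S) = (-S*(1 + S)/2)/S = -1/2 - S/2)
-4 + 0*Y(8) = -4 + 0*(-1/2 - 1/2*8) = -4 + 0*(-1/2 - 4) = -4 + 0*(-9/2) = -4 + 0 = -4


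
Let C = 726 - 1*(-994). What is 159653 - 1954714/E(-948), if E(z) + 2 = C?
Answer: 136164570/859 ≈ 1.5852e+5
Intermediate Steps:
C = 1720 (C = 726 + 994 = 1720)
E(z) = 1718 (E(z) = -2 + 1720 = 1718)
159653 - 1954714/E(-948) = 159653 - 1954714/1718 = 159653 - 1*977357/859 = 159653 - 977357/859 = 136164570/859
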